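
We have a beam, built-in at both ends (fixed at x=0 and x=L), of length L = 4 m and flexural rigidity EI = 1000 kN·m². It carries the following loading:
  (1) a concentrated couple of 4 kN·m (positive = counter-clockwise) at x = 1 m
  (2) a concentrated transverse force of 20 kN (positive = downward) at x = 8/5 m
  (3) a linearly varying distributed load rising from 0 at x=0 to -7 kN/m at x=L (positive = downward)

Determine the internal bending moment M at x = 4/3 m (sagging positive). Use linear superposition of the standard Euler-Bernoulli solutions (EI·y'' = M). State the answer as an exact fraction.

M(4/3) = 22961/8100 kN·m

Load 1 — applied couple M₀=4 kN·m at a=1 m (b=L-a=3):
  M_1 = R_Ax - M_A - M₀  [x>a] with R_A=9/8, M_A=-3/4 = (9/8)·(4/3) - (-3/4) - 4 = -7/4 kN·m
Load 2 — point force P=20 kN at a=8/5 m (b=L-a=12/5):
  M_2 = Pb²(3a+b)x/L³ - Pab²/L²  [x≤a] = 20·(12/5)²·(3·(8/5)+(12/5))·(4/3)/4³ - 20·(8/5)·(12/5)²/4² = 144/25 kN·m
Load 3 — triangular load w₀=-7 kN/m (0→w₀ over full span):
  M_3 = 3w₀Lx/20 - w₀L²/30 - w₀x³/(6L) = 3·(-7)·4·(4/3)/20 - (-7)·4²/30 - (-7)·(4/3)³/(6·4) = -476/405 kN·m
Superposition: M = Σ M_i = 22961/8100 kN·m ≈ 2.834691 kN·m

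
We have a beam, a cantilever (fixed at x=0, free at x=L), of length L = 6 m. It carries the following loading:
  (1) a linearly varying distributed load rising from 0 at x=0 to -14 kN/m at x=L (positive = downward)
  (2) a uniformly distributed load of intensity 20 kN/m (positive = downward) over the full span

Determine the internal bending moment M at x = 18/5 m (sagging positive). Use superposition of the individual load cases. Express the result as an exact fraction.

Load 1 — triangular load w₀=-14 kN/m (0→w₀ over full span):
  M_1 = w₀Lx/2 - w₀L²/3 - w₀x³/(6L) = (-14)·6·(18/5)/2 - (-14)·6²/3 - (-14)·(18/5)³/(6·6) = 4368/125 kN·m
Load 2 — uniform load w=20 kN/m over full span:
  M_2 = -w(L-x)²/2 = -20·(6-(18/5))²/2 = -288/5 kN·m
Superposition: M = Σ M_i = -2832/125 kN·m ≈ -22.656000 kN·m

M(18/5) = -2832/125 kN·m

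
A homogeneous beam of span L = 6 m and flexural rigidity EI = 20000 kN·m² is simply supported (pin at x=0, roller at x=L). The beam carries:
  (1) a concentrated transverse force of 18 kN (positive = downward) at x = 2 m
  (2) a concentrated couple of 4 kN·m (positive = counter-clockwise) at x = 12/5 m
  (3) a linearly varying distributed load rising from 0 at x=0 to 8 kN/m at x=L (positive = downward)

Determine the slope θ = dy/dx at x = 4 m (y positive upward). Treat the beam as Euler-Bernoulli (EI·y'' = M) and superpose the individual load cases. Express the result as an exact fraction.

θ(4) = 1993/1125000 rad

Load 1 — point force P=18 kN at a=2 m (b=L-a=4):
  θ_1 = -Pa(2L²-6Lx+3x²+a²)/(6LEI)  [x>a] = -18·2·(2·6²-6·6·4+3·4²+2²)/(6·6·20000) = 1/1000 rad
Load 2 — applied couple M₀=4 kN·m at a=12/5 m (b=L-a=18/5):
  θ_2 = (M₀x²/(2L)-M₀(x-a)+C₁)/EI  [x>a] with C₁=M₀(3b²-L²)/(6L)=8/25 = (4·4²/(2·6)-4·(4-(12/5))+(8/25))/20000 = -7/187500 rad
Load 3 — triangular load w₀=8 kN/m (0→w₀ over full span):
  θ_3 = -w₀(7L⁴-30L²x²+15x⁴)/(360LEI) = -8·(7·6⁴-30·6²·4²+15·4⁴)/(360·6·20000) = 91/112500 rad
Superposition: θ = Σ θ_i = 1993/1125000 rad ≈ 0.001772 rad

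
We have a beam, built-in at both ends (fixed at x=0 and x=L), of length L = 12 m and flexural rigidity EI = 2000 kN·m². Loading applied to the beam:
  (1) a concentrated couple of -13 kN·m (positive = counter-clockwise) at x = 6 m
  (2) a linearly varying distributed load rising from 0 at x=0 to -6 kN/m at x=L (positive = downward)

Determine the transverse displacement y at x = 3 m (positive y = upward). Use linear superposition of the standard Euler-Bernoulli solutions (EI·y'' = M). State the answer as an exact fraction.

Load 1 — applied couple M₀=-13 kN·m at a=6 m (b=L-a=6):
  y_1 = (R_Ax³/6 - M_Ax²/2)/EI  [x≤a] with R_A=-13/8, M_A=-13/4 = ((-13/8)·3³/6 - (-13/4)·3²/2)/2000 = 117/32000 m
Load 2 — triangular load w₀=-6 kN/m (0→w₀ over full span):
  y_2 = -w₀x²(L-x)²(x+2L)/(120LEI) = -(-6)·3²·(12-3)²·(3+2·12)/(120·12·2000) = 6561/160000 m
Superposition: y = Σ y_i = 3573/80000 m ≈ 0.044663 m

y(3) = 3573/80000 m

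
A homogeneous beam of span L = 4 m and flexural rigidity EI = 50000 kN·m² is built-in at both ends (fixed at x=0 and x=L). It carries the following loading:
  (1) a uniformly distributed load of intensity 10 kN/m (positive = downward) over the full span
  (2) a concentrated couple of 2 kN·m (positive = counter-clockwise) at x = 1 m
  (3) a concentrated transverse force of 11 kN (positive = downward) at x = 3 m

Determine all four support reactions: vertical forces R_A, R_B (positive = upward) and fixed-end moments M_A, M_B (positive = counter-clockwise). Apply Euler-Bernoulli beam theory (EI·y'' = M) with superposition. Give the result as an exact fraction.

R_A = 713/32 kN, M_A = 721/48 kN·m, R_B = 919/32 kN, M_B = -907/48 kN·m

Load 1 — uniform load w=10 kN/m over full span:
  R_A = wL/2 = 10·4/2 = 20 kN
  M_A = wL²/12 = 10·4²/12 = 40/3 kN·m
  R_B = wL/2 = 10·4/2 = 20 kN
  M_B = -wL²/12 = -10·4²/12 = -40/3 kN·m
Load 2 — applied couple M₀=2 kN·m at a=1 m (b=L-a=3):
  R_A = 6M₀ab/L³ = 6·2·1·3/4³ = 9/16 kN
  M_A = M₀b(2a-b)/L² = 2·3·(2·1-3)/4² = -3/8 kN·m
  R_B = -6M₀ab/L³ = -6·2·1·3/4³ = -9/16 kN
  M_B = M₀a(2b-a)/L² = 2·1·(2·3-1)/4² = 5/8 kN·m
Load 3 — point force P=11 kN at a=3 m (b=L-a=1):
  R_A = Pb²(3a+b)/L³ = 11·1²·(3·3+1)/4³ = 55/32 kN
  M_A = Pab²/L² = 11·3·1²/4² = 33/16 kN·m
  R_B = Pa²(a+3b)/L³ = 11·3²·(3+3·1)/4³ = 297/32 kN
  M_B = -Pa²b/L² = -11·3²·1/4² = -99/16 kN·m
Superposition: R_A = 713/32 kN, M_A = 721/48 kN·m, R_B = 919/32 kN, M_B = -907/48 kN·m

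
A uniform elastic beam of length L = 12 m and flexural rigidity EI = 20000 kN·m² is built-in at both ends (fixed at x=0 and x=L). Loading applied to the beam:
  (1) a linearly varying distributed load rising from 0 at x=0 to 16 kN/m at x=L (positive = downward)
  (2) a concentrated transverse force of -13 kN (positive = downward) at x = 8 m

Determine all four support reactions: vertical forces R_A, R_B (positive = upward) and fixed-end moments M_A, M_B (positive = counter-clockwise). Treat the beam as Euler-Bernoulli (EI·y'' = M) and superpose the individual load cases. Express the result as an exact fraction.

Load 1 — triangular load w₀=16 kN/m (0→w₀ over full span):
  R_A = 3w₀L/20 = 3·16·12/20 = 144/5 kN
  M_A = w₀L²/30 = 16·12²/30 = 384/5 kN·m
  R_B = 7w₀L/20 = 7·16·12/20 = 336/5 kN
  M_B = -w₀L²/20 = -16·12²/20 = -576/5 kN·m
Load 2 — point force P=-13 kN at a=8 m (b=L-a=4):
  R_A = Pb²(3a+b)/L³ = (-13)·4²·(3·8+4)/12³ = -91/27 kN
  M_A = Pab²/L² = (-13)·8·4²/12² = -104/9 kN·m
  R_B = Pa²(a+3b)/L³ = (-13)·8²·(8+3·4)/12³ = -260/27 kN
  M_B = -Pa²b/L² = -(-13)·8²·4/12² = 208/9 kN·m
Superposition: R_A = 3433/135 kN, M_A = 2936/45 kN·m, R_B = 7772/135 kN, M_B = -4144/45 kN·m

R_A = 3433/135 kN, M_A = 2936/45 kN·m, R_B = 7772/135 kN, M_B = -4144/45 kN·m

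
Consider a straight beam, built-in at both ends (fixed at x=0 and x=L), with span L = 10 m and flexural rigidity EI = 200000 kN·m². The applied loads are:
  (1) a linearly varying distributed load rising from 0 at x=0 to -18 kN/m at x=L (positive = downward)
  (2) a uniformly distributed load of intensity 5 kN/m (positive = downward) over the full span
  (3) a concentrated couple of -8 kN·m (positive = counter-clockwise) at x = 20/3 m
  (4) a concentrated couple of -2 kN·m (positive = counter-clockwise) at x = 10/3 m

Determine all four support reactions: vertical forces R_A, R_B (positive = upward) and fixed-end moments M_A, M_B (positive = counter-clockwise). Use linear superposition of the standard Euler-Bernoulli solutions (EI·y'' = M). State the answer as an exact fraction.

R_A = -10/3 kN, M_A = -21 kN·m, R_B = -110/3 kN, M_B = 143/3 kN·m

Load 1 — triangular load w₀=-18 kN/m (0→w₀ over full span):
  R_A = 3w₀L/20 = 3·(-18)·10/20 = -27 kN
  M_A = w₀L²/30 = (-18)·10²/30 = -60 kN·m
  R_B = 7w₀L/20 = 7·(-18)·10/20 = -63 kN
  M_B = -w₀L²/20 = -(-18)·10²/20 = 90 kN·m
Load 2 — uniform load w=5 kN/m over full span:
  R_A = wL/2 = 5·10/2 = 25 kN
  M_A = wL²/12 = 5·10²/12 = 125/3 kN·m
  R_B = wL/2 = 5·10/2 = 25 kN
  M_B = -wL²/12 = -5·10²/12 = -125/3 kN·m
Load 3 — applied couple M₀=-8 kN·m at a=20/3 m (b=L-a=10/3):
  R_A = 6M₀ab/L³ = 6·(-8)·(20/3)·(10/3)/10³ = -16/15 kN
  M_A = M₀b(2a-b)/L² = (-8)·(10/3)·(2·(20/3)-(10/3))/10² = -8/3 kN·m
  R_B = -6M₀ab/L³ = -6·(-8)·(20/3)·(10/3)/10³ = 16/15 kN
  M_B = M₀a(2b-a)/L² = (-8)·(20/3)·(2·(10/3)-(20/3))/10² = 0 kN·m
Load 4 — applied couple M₀=-2 kN·m at a=10/3 m (b=L-a=20/3):
  R_A = 6M₀ab/L³ = 6·(-2)·(10/3)·(20/3)/10³ = -4/15 kN
  M_A = M₀b(2a-b)/L² = (-2)·(20/3)·(2·(10/3)-(20/3))/10² = 0 kN·m
  R_B = -6M₀ab/L³ = -6·(-2)·(10/3)·(20/3)/10³ = 4/15 kN
  M_B = M₀a(2b-a)/L² = (-2)·(10/3)·(2·(20/3)-(10/3))/10² = -2/3 kN·m
Superposition: R_A = -10/3 kN, M_A = -21 kN·m, R_B = -110/3 kN, M_B = 143/3 kN·m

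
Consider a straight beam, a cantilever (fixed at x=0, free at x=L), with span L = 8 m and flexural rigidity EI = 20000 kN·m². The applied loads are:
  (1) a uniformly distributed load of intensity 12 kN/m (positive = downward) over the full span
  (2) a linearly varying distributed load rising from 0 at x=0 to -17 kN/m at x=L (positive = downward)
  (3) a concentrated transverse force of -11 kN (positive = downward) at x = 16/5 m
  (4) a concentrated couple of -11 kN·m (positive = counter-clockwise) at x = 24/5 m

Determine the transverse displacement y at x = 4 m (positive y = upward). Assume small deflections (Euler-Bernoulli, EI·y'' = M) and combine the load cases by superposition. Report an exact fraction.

Load 1 — uniform load w=12 kN/m over full span:
  y_1 = -wx²(x²-4Lx+6L²)/(24EI) = -12·4²·(4²-4·8·4+6·8²)/(24·20000) = -68/625 m
Load 2 — triangular load w₀=-17 kN/m (0→w₀ over full span):
  y_2 = (w₀Lx³/12-w₀L²x²/6-w₀x⁵/(120L))/EI = ((-17)·8·4³/12-(-17)·8²·4²/6-(-17)·4⁵/(120·8))/20000 = 2057/18750 m
Load 3 — point force P=-11 kN at a=16/5 m (b=L-a=24/5):
  y_3 = -Pa²(3x-a)/(6EI)  [x>a] = -(-11)·(16/5)²·(3·4-(16/5))/(6·20000) = 1936/234375 m
Load 4 — applied couple M₀=-11 kN·m at a=24/5 m (b=L-a=16/5):
  y_4 = M₀x²/(2EI)  [x≤a] = (-11)·4²/(2·20000) = -11/2500 m
Superposition: y = Σ y_i = 4469/937500 m ≈ 0.004767 m

y(4) = 4469/937500 m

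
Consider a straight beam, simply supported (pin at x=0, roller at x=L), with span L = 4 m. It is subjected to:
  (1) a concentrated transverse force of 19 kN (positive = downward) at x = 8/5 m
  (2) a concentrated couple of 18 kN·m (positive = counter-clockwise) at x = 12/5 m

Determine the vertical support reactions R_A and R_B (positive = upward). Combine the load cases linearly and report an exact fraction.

Load 1 — point force P=19 kN at a=8/5 m (b=L-a=12/5):
  R_A = Pb/L = 19·(12/5)/4 = 57/5 kN
  R_B = Pa/L = 19·(8/5)/4 = 38/5 kN
Load 2 — applied couple M₀=18 kN·m at a=12/5 m (b=L-a=8/5):
  R_A = M₀/L = 18/4 = 9/2 kN
  R_B = -M₀/L = -18/4 = -9/2 kN
Superposition: R_A = 159/10 kN, R_B = 31/10 kN

R_A = 159/10 kN, R_B = 31/10 kN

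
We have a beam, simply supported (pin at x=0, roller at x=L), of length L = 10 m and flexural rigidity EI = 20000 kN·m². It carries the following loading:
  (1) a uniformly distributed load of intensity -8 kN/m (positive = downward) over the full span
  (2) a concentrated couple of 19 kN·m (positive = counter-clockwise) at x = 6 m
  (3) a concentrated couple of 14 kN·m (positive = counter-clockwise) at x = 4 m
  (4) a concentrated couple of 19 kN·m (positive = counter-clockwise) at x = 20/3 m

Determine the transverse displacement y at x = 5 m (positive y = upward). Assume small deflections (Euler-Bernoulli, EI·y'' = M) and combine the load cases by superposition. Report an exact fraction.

y(5) = 217/4500 m

Load 1 — uniform load w=-8 kN/m over full span:
  y_1 = -wx(L³-2Lx²+x³)/(24EI) = -(-8)·5·(10³-2·10·5²+5³)/(24·20000) = 5/96 m
Load 2 — applied couple M₀=19 kN·m at a=6 m (b=L-a=4):
  y_2 = (M₀x³/(6L)+C₁x)/EI  [x≤a] with C₁=M₀(3b²-L²)/(6L)=-247/15 = (19·5³/(6·10)+(-247/15)·5)/20000 = -171/80000 m
Load 3 — applied couple M₀=14 kN·m at a=4 m (b=L-a=6):
  y_3 = (M₀x³/(6L)-M₀(x-a)²/2+C₁x)/EI  [x>a] with C₁=M₀(3b²-L²)/(6L)=28/15 = (14·5³/(6·10)-14·(5-4)²/2+(28/15)·5)/20000 = 63/40000 m
Load 4 — applied couple M₀=19 kN·m at a=20/3 m (b=L-a=10/3):
  y_4 = (M₀x³/(6L)+C₁x)/EI  [x≤a] with C₁=M₀(3b²-L²)/(6L)=-190/9 = (19·5³/(6·10)+(-190/9)·5)/20000 = -19/5760 m
Superposition: y = Σ y_i = 217/4500 m ≈ 0.048222 m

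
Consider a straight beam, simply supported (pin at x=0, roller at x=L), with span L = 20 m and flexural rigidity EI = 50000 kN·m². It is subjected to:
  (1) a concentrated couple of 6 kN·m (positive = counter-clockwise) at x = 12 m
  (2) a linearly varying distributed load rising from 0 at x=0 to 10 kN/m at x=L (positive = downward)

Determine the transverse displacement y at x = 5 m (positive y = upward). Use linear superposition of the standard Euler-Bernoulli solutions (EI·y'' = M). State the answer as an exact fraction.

Load 1 — applied couple M₀=6 kN·m at a=12 m (b=L-a=8):
  y_1 = (M₀x³/(6L)+C₁x)/EI  [x≤a] with C₁=M₀(3b²-L²)/(6L)=-52/5 = (6·5³/(6·20)+(-52/5)·5)/50000 = -183/200000 m
Load 2 — triangular load w₀=10 kN/m (0→w₀ over full span):
  y_2 = -w₀x(7L⁴-10L²x²+3x⁴)/(360LEI) = -10·5·(7·20⁴-10·20²·5²+3·5⁴)/(360·20·50000) = -109/768 m
Superposition: y = Σ y_i = -342821/2400000 m ≈ -0.142842 m

y(5) = -342821/2400000 m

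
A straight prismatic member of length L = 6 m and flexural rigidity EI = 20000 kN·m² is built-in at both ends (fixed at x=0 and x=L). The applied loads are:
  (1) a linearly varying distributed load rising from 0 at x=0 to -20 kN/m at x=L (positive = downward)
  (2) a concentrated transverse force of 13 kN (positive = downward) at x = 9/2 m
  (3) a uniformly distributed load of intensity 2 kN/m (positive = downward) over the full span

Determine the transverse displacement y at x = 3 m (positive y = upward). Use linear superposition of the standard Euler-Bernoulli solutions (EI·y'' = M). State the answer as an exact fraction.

y(3) = 63/64000 m

Load 1 — triangular load w₀=-20 kN/m (0→w₀ over full span):
  y_1 = -w₀x²(L-x)²(x+2L)/(120LEI) = -(-20)·3²·(6-3)²·(3+2·6)/(120·6·20000) = 27/16000 m
Load 2 — point force P=13 kN at a=9/2 m (b=L-a=3/2):
  y_2 = -Pb²x²(3aL-(3a+b)x)/(6L³EI)  [x≤a] = -13·(3/2)²·3²·(3·(9/2)·6-(3·(9/2)+(3/2))·3)/(6·6³·20000) = -117/320000 m
Load 3 — uniform load w=2 kN/m over full span:
  y_3 = -wx²(L-x)²/(24EI) = -2·3²·(6-3)²/(24·20000) = -27/80000 m
Superposition: y = Σ y_i = 63/64000 m ≈ 0.000984 m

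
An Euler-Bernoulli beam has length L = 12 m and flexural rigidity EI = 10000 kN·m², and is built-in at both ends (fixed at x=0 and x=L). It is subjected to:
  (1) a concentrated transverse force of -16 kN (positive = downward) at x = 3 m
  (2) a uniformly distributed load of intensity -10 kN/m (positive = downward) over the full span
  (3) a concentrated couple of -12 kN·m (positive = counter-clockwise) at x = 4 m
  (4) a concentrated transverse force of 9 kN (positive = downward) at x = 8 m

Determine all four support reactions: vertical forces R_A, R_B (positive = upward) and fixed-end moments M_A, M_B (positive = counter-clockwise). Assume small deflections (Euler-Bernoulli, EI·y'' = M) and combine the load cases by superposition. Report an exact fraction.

R_A = -145/2 kN, M_A = -139 kN·m, R_B = -109/2 kN, M_B = 109 kN·m

Load 1 — point force P=-16 kN at a=3 m (b=L-a=9):
  R_A = Pb²(3a+b)/L³ = (-16)·9²·(3·3+9)/12³ = -27/2 kN
  M_A = Pab²/L² = (-16)·3·9²/12² = -27 kN·m
  R_B = Pa²(a+3b)/L³ = (-16)·3²·(3+3·9)/12³ = -5/2 kN
  M_B = -Pa²b/L² = -(-16)·3²·9/12² = 9 kN·m
Load 2 — uniform load w=-10 kN/m over full span:
  R_A = wL/2 = (-10)·12/2 = -60 kN
  M_A = wL²/12 = (-10)·12²/12 = -120 kN·m
  R_B = wL/2 = (-10)·12/2 = -60 kN
  M_B = -wL²/12 = -(-10)·12²/12 = 120 kN·m
Load 3 — applied couple M₀=-12 kN·m at a=4 m (b=L-a=8):
  R_A = 6M₀ab/L³ = 6·(-12)·4·8/12³ = -4/3 kN
  M_A = M₀b(2a-b)/L² = (-12)·8·(2·4-8)/12² = 0 kN·m
  R_B = -6M₀ab/L³ = -6·(-12)·4·8/12³ = 4/3 kN
  M_B = M₀a(2b-a)/L² = (-12)·4·(2·8-4)/12² = -4 kN·m
Load 4 — point force P=9 kN at a=8 m (b=L-a=4):
  R_A = Pb²(3a+b)/L³ = 9·4²·(3·8+4)/12³ = 7/3 kN
  M_A = Pab²/L² = 9·8·4²/12² = 8 kN·m
  R_B = Pa²(a+3b)/L³ = 9·8²·(8+3·4)/12³ = 20/3 kN
  M_B = -Pa²b/L² = -9·8²·4/12² = -16 kN·m
Superposition: R_A = -145/2 kN, M_A = -139 kN·m, R_B = -109/2 kN, M_B = 109 kN·m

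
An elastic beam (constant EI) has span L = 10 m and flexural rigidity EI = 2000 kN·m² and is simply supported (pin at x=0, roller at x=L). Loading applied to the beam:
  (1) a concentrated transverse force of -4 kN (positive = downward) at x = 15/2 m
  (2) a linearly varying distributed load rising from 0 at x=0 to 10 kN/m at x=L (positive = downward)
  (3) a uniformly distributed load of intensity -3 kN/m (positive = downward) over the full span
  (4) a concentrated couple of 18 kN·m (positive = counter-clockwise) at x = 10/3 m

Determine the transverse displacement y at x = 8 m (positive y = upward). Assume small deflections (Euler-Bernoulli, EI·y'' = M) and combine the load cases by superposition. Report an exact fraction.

Load 1 — point force P=-4 kN at a=15/2 m (b=L-a=5/2):
  y_1 = -Pa(L-x)(2Lx-a²-x²)/(6LEI)  [x>a] = -(-4)·(15/2)·(10-8)·(2·10·8-(15/2)²-8²)/(6·10·2000) = 159/8000 m
Load 2 — triangular load w₀=10 kN/m (0→w₀ over full span):
  y_2 = -w₀x(7L⁴-10L²x²+3x⁴)/(360LEI) = -10·8·(7·10⁴-10·10²·8²+3·8⁴)/(360·10·2000) = -127/625 m
Load 3 — uniform load w=-3 kN/m over full span:
  y_3 = -wx(L³-2Lx²+x³)/(24EI) = -(-3)·8·(10³-2·10·8²+8³)/(24·2000) = 29/250 m
Load 4 — applied couple M₀=18 kN·m at a=10/3 m (b=L-a=20/3):
  y_4 = (M₀x³/(6L)-M₀(x-a)²/2+C₁x)/EI  [x>a] with C₁=M₀(3b²-L²)/(6L)=10 = (18·8³/(6·10)-18·(8-(10/3))²/2+10·8)/2000 = 47/2500 m
Superposition: y = Σ y_i = -1941/40000 m ≈ -0.048525 m

y(8) = -1941/40000 m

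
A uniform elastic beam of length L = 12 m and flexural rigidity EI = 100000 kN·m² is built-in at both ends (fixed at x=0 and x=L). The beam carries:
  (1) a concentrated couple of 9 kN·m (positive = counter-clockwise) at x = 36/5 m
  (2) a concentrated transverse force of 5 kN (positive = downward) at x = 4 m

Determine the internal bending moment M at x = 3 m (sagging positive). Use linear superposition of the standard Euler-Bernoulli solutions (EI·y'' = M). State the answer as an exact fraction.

M(3) = 581/225 kN·m

Load 1 — applied couple M₀=9 kN·m at a=36/5 m (b=L-a=24/5):
  M_1 = R_Ax - M_A  [x≤a] with R_A=27/25, M_A=72/25 = (27/25)·3 - (72/25) = 9/25 kN·m
Load 2 — point force P=5 kN at a=4 m (b=L-a=8):
  M_2 = Pb²(3a+b)x/L³ - Pab²/L²  [x≤a] = 5·8²·(3·4+8)·3/12³ - 5·4·8²/12² = 20/9 kN·m
Superposition: M = Σ M_i = 581/225 kN·m ≈ 2.582222 kN·m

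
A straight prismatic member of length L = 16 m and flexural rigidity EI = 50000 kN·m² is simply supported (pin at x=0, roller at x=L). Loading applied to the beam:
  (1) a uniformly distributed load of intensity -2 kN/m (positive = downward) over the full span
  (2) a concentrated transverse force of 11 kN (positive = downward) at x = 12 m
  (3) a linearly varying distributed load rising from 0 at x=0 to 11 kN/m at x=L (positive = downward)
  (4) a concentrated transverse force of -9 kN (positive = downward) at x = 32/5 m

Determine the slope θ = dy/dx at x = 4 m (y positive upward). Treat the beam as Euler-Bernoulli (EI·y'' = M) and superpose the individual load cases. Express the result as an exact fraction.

Load 1 — uniform load w=-2 kN/m over full span:
  θ_1 = -w(L³-6Lx²+4x³)/(24EI) = -(-2)·(16³-6·16·4²+4·4³)/(24·50000) = 44/9375 rad
Load 2 — point force P=11 kN at a=12 m (b=L-a=4):
  θ_2 = -Pb(L²-b²-3x²)/(6LEI)  [x≤a] = -11·4·(16²-4²-3·4²)/(6·16·50000) = -11/6250 rad
Load 3 — triangular load w₀=11 kN/m (0→w₀ over full span):
  θ_3 = -w₀(7L⁴-30L²x²+15x⁴)/(360LEI) = -11·(7·16⁴-30·16²·4²+15·4⁴)/(360·16·50000) = -14597/1125000 rad
Load 4 — point force P=-9 kN at a=32/5 m (b=L-a=48/5):
  θ_4 = -Pb(L²-b²-3x²)/(6LEI)  [x≤a] = -(-9)·(48/5)·(16²-(48/5)²-3·4²)/(6·16·50000) = 1629/781250 rad
Superposition: θ = Σ θ_i = -223781/28125000 rad ≈ -0.007957 rad

θ(4) = -223781/28125000 rad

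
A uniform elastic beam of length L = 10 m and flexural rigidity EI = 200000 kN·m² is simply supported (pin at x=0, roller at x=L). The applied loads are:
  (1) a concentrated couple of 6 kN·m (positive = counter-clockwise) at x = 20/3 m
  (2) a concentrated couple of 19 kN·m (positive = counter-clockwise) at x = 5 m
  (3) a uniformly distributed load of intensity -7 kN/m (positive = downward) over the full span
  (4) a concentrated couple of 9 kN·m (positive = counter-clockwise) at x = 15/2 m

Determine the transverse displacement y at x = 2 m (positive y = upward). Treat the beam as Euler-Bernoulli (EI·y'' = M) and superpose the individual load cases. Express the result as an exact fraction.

Load 1 — applied couple M₀=6 kN·m at a=20/3 m (b=L-a=10/3):
  y_1 = (M₀x³/(6L)+C₁x)/EI  [x≤a] with C₁=M₀(3b²-L²)/(6L)=-20/3 = (6·2³/(6·10)+(-20/3)·2)/200000 = -47/750000 m
Load 2 — applied couple M₀=19 kN·m at a=5 m (b=L-a=5):
  y_2 = (M₀x³/(6L)+C₁x)/EI  [x≤a] with C₁=M₀(3b²-L²)/(6L)=-95/12 = (19·2³/(6·10)+(-95/12)·2)/200000 = -133/2000000 m
Load 3 — uniform load w=-7 kN/m over full span:
  y_3 = -wx(L³-2Lx²+x³)/(24EI) = -(-7)·2·(10³-2·10·2²+2³)/(24·200000) = 203/75000 m
Load 4 — applied couple M₀=9 kN·m at a=15/2 m (b=L-a=5/2):
  y_4 = (M₀x³/(6L)+C₁x)/EI  [x≤a] with C₁=M₀(3b²-L²)/(6L)=-195/16 = (9·2³/(6·10)+(-195/16)·2)/200000 = -927/8000000 m
Superposition: y = Σ y_i = 19693/8000000 m ≈ 0.002462 m

y(2) = 19693/8000000 m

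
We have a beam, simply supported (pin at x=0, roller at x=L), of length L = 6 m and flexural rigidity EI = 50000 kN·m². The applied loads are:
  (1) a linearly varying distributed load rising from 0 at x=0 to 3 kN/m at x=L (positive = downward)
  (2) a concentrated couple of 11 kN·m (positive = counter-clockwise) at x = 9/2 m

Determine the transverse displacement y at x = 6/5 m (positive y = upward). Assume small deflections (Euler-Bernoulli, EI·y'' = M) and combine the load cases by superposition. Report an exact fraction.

y(6/5) = -3057921/6250000000 m

Load 1 — triangular load w₀=3 kN/m (0→w₀ over full span):
  y_1 = -w₀x(7L⁴-10L²x²+3x⁴)/(360LEI) = -3·(6/5)·(7·6⁴-10·6²·(6/5)²+3·(6/5)⁴)/(360·6·50000) = -13932/48828125 m
Load 2 — applied couple M₀=11 kN·m at a=9/2 m (b=L-a=3/2):
  y_2 = (M₀x³/(6L)+C₁x)/EI  [x≤a] with C₁=M₀(3b²-L²)/(6L)=-143/16 = (11·(6/5)³/(6·6)+(-143/16)·(6/5))/50000 = -10197/50000000 m
Superposition: y = Σ y_i = -3057921/6250000000 m ≈ -0.000489 m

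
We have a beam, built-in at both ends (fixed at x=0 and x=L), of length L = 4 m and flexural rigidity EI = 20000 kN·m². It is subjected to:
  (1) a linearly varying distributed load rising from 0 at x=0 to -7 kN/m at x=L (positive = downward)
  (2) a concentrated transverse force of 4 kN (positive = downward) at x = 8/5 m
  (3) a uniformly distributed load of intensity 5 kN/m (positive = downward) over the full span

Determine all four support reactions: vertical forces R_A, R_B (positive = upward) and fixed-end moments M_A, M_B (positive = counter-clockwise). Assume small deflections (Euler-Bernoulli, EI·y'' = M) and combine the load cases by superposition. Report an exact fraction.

R_A = 1049/125 kN, M_A = 1964/375 kN·m, R_B = 201/125 kN, M_B = -976/375 kN·m

Load 1 — triangular load w₀=-7 kN/m (0→w₀ over full span):
  R_A = 3w₀L/20 = 3·(-7)·4/20 = -21/5 kN
  M_A = w₀L²/30 = (-7)·4²/30 = -56/15 kN·m
  R_B = 7w₀L/20 = 7·(-7)·4/20 = -49/5 kN
  M_B = -w₀L²/20 = -(-7)·4²/20 = 28/5 kN·m
Load 2 — point force P=4 kN at a=8/5 m (b=L-a=12/5):
  R_A = Pb²(3a+b)/L³ = 4·(12/5)²·(3·(8/5)+(12/5))/4³ = 324/125 kN
  M_A = Pab²/L² = 4·(8/5)·(12/5)²/4² = 288/125 kN·m
  R_B = Pa²(a+3b)/L³ = 4·(8/5)²·((8/5)+3·(12/5))/4³ = 176/125 kN
  M_B = -Pa²b/L² = -4·(8/5)²·(12/5)/4² = -192/125 kN·m
Load 3 — uniform load w=5 kN/m over full span:
  R_A = wL/2 = 5·4/2 = 10 kN
  M_A = wL²/12 = 5·4²/12 = 20/3 kN·m
  R_B = wL/2 = 5·4/2 = 10 kN
  M_B = -wL²/12 = -5·4²/12 = -20/3 kN·m
Superposition: R_A = 1049/125 kN, M_A = 1964/375 kN·m, R_B = 201/125 kN, M_B = -976/375 kN·m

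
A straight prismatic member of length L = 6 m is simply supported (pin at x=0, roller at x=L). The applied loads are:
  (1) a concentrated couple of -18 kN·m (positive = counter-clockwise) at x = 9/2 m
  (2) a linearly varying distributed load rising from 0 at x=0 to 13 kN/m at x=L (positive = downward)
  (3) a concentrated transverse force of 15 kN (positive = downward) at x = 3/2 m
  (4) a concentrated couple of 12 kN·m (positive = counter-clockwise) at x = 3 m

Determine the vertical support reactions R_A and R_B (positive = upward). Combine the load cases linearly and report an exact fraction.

R_A = 93/4 kN, R_B = 123/4 kN

Load 1 — applied couple M₀=-18 kN·m at a=9/2 m (b=L-a=3/2):
  R_A = M₀/L = (-18)/6 = -3 kN
  R_B = -M₀/L = -(-18)/6 = 3 kN
Load 2 — triangular load w₀=13 kN/m (0→w₀ over full span):
  R_A = w₀L/6 = 13·6/6 = 13 kN
  R_B = w₀L/3 = 13·6/3 = 26 kN
Load 3 — point force P=15 kN at a=3/2 m (b=L-a=9/2):
  R_A = Pb/L = 15·(9/2)/6 = 45/4 kN
  R_B = Pa/L = 15·(3/2)/6 = 15/4 kN
Load 4 — applied couple M₀=12 kN·m at a=3 m (b=L-a=3):
  R_A = M₀/L = 12/6 = 2 kN
  R_B = -M₀/L = -12/6 = -2 kN
Superposition: R_A = 93/4 kN, R_B = 123/4 kN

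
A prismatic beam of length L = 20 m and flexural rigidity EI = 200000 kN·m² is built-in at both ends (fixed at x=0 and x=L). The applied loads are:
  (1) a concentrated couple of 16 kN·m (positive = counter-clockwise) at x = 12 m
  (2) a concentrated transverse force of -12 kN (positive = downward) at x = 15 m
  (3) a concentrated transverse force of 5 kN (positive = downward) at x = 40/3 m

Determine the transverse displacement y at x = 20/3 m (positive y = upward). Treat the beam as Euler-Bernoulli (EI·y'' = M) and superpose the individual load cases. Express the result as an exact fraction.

y(20/3) = -83/218700000 m

Load 1 — applied couple M₀=16 kN·m at a=12 m (b=L-a=8):
  y_1 = (R_Ax³/6 - M_Ax²/2)/EI  [x≤a] with R_A=144/125, M_A=128/25 = ((144/125)·(20/3)³/6 - (128/25)·(20/3)²/2)/200000 = -8/28125 m
Load 2 — point force P=-12 kN at a=15 m (b=L-a=5):
  y_2 = -Pb²x²(3aL-(3a+b)x)/(6L³EI)  [x≤a] = -(-12)·5²·(20/3)²·(3·15·20-(3·15+5)·(20/3))/(6·20³·200000) = 17/21600 m
Load 3 — point force P=5 kN at a=40/3 m (b=L-a=20/3):
  y_3 = -Pb²x²(3aL-(3a+b)x)/(6L³EI)  [x≤a] = -5·(20/3)²·(20/3)²·(3·(40/3)·20-(3·(40/3)+(20/3))·(20/3))/(6·20³·200000) = -11/21870 m
Superposition: y = Σ y_i = -83/218700000 m ≈ -0.000000 m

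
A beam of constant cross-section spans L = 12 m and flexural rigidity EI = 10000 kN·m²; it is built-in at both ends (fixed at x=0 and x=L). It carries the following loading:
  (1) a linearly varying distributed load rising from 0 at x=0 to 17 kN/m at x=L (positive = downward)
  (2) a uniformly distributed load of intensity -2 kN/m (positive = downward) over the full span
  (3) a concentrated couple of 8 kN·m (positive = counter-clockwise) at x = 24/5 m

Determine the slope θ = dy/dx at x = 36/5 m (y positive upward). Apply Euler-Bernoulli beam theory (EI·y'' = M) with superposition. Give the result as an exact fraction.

Load 1 — triangular load w₀=17 kN/m (0→w₀ over full span):
  θ_1 = -w₀(2x(L-x)(L-2x)(x+2L)+x²(L-x)²)/(120LEI) = -17·(2·(36/5)·(12-(36/5))·(12-2·(36/5))·((36/5)+2·12)+(36/5)²·(12-(36/5))²)/(120·12·10000) = 1836/390625 rad
Load 2 — uniform load w=-2 kN/m over full span:
  θ_2 = -wx(L-x)(L-2x)/(12EI) = -(-2)·(36/5)·(12-(36/5))·(12-2·(36/5))/(12·10000) = -108/78125 rad
Load 3 — applied couple M₀=8 kN·m at a=24/5 m (b=L-a=36/5):
  θ_3 = (R_Ax²/2 - M_Ax - M₀(x-a))/EI  [x>a] with R_A=24/25, M_A=24/25 = ((24/25)·(36/5)²/2 - (24/25)·(36/5) - 8·((36/5)-(24/5)))/10000 = -48/390625 rad
Superposition: θ = Σ θ_i = 1248/390625 rad ≈ 0.003195 rad

θ(36/5) = 1248/390625 rad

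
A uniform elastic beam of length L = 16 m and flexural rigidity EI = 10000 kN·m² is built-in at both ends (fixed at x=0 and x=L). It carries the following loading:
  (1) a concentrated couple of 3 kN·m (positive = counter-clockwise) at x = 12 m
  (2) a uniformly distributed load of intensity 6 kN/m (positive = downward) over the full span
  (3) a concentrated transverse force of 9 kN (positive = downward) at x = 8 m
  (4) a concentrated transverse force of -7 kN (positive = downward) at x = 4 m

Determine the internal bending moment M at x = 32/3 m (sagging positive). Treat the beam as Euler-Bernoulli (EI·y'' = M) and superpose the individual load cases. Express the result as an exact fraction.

Load 1 — applied couple M₀=3 kN·m at a=12 m (b=L-a=4):
  M_1 = R_Ax - M_A  [x≤a] with R_A=27/128, M_A=15/16 = (27/128)·(32/3) - (15/16) = 21/16 kN·m
Load 2 — uniform load w=6 kN/m over full span:
  M_2 = wLx/2 - wL²/12 - wx²/2 = 6·16·(32/3)/2 - 6·16²/12 - 6·(32/3)²/2 = 128/3 kN·m
Load 3 — point force P=9 kN at a=8 m (b=L-a=8):
  M_3 = Pa²(a+3b)(L-x)/L³ - Pa²b/L²  [x>a] = 9·8²·(8+3·8)·(16-(32/3))/16³ - 9·8²·8/16² = 6 kN·m
Load 4 — point force P=-7 kN at a=4 m (b=L-a=12):
  M_4 = Pa²(a+3b)(L-x)/L³ - Pa²b/L²  [x>a] = (-7)·4²·(4+3·12)·(16-(32/3))/16³ - (-7)·4²·12/16² = -7/12 kN·m
Superposition: M = Σ M_i = 2371/48 kN·m ≈ 49.395833 kN·m

M(32/3) = 2371/48 kN·m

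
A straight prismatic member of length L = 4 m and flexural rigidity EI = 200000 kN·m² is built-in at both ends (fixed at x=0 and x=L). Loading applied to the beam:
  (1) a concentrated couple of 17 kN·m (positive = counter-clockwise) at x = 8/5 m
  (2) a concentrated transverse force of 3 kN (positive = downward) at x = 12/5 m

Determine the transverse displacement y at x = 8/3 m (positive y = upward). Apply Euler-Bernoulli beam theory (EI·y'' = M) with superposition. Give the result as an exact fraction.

y(8/3) = 29/3515625 m

Load 1 — applied couple M₀=17 kN·m at a=8/5 m (b=L-a=12/5):
  y_1 = (R_Ax³/6 - M_Ax²/2 - M₀(x-a)²/2)/EI  [x>a] with R_A=153/25, M_A=51/25 = ((153/25)·(8/3)³/6 - (51/25)·(8/3)²/2 - 17·((8/3)-(8/5))²/2)/200000 = 17/1406250 m
Load 2 — point force P=3 kN at a=12/5 m (b=L-a=8/5):
  y_2 = -Pa²(L-x)²(3bL-(3b+a)(L-x))/(6L³EI)  [x>a] = -3·(12/5)²·(4-(8/3))²·(3·(8/5)·4-(3·(8/5)+(12/5))·(4-(8/3)))/(6·4³·200000) = -3/781250 m
Superposition: y = Σ y_i = 29/3515625 m ≈ 0.000008 m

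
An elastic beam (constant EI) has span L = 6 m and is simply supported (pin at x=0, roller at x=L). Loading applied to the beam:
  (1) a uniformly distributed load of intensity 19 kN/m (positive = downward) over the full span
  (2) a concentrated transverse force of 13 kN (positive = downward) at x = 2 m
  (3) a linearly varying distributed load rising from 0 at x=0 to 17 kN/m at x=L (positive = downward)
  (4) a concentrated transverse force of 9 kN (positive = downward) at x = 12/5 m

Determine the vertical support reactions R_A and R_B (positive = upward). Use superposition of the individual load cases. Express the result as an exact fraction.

R_A = 1321/15 kN, R_B = 1484/15 kN

Load 1 — uniform load w=19 kN/m over full span:
  R_A = wL/2 = 19·6/2 = 57 kN
  R_B = wL/2 = 19·6/2 = 57 kN
Load 2 — point force P=13 kN at a=2 m (b=L-a=4):
  R_A = Pb/L = 13·4/6 = 26/3 kN
  R_B = Pa/L = 13·2/6 = 13/3 kN
Load 3 — triangular load w₀=17 kN/m (0→w₀ over full span):
  R_A = w₀L/6 = 17·6/6 = 17 kN
  R_B = w₀L/3 = 17·6/3 = 34 kN
Load 4 — point force P=9 kN at a=12/5 m (b=L-a=18/5):
  R_A = Pb/L = 9·(18/5)/6 = 27/5 kN
  R_B = Pa/L = 9·(12/5)/6 = 18/5 kN
Superposition: R_A = 1321/15 kN, R_B = 1484/15 kN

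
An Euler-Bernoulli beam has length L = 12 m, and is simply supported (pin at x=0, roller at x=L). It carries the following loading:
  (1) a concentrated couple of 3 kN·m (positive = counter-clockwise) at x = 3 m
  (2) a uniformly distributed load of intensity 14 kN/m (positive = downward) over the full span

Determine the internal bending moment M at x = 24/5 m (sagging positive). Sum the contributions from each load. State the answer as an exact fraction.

Load 1 — applied couple M₀=3 kN·m at a=3 m (b=L-a=9):
  M_1 = M₀x/L - M₀  [x>a] = 3·(24/5)/12 - 3 = -9/5 kN·m
Load 2 — uniform load w=14 kN/m over full span:
  M_2 = wx(L-x)/2 = 14·(24/5)·(12-(24/5))/2 = 6048/25 kN·m
Superposition: M = Σ M_i = 6003/25 kN·m ≈ 240.120000 kN·m

M(24/5) = 6003/25 kN·m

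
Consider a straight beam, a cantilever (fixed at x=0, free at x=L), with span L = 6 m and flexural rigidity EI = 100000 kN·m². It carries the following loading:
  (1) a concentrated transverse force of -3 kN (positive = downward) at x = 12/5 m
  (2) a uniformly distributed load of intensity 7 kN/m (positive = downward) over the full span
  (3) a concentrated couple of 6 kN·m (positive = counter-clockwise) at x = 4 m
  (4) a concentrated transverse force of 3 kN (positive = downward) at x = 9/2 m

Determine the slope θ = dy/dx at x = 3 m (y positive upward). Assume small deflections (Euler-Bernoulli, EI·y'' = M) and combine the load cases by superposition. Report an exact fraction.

θ(3) = -11043/5000000 rad

Load 1 — point force P=-3 kN at a=12/5 m (b=L-a=18/5):
  θ_1 = -Pa²/(2EI)  [x>a] = -(-3)·(12/5)²/(2·100000) = 27/312500 rad
Load 2 — uniform load w=7 kN/m over full span:
  θ_2 = -wx(x²-3Lx+3L²)/(6EI) = -7·3·(3²-3·6·3+3·6²)/(6·100000) = -441/200000 rad
Load 3 — applied couple M₀=6 kN·m at a=4 m (b=L-a=2):
  θ_3 = M₀x/EI  [x≤a] = 6·3/100000 = 9/50000 rad
Load 4 — point force P=3 kN at a=9/2 m (b=L-a=3/2):
  θ_4 = -Px(2a-x)/(2EI)  [x≤a] = -3·3·(2·(9/2)-3)/(2·100000) = -27/100000 rad
Superposition: θ = Σ θ_i = -11043/5000000 rad ≈ -0.002209 rad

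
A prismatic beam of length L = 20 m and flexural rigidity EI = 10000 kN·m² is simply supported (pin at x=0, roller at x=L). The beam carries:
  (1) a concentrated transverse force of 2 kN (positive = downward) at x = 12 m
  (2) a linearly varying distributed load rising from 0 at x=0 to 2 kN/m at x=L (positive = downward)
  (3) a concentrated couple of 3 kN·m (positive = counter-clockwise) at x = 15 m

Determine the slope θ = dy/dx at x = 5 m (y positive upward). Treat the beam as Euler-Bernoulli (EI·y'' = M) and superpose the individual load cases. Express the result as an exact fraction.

Load 1 — point force P=2 kN at a=12 m (b=L-a=8):
  θ_1 = -Pb(L²-b²-3x²)/(6LEI)  [x≤a] = -2·8·(20²-8²-3·5²)/(6·20·10000) = -87/25000 rad
Load 2 — triangular load w₀=2 kN/m (0→w₀ over full span):
  θ_2 = -w₀(7L⁴-30L²x²+15x⁴)/(360LEI) = -2·(7·20⁴-30·20²·5²+15·5⁴)/(360·20·10000) = -1327/57600 rad
Load 3 — applied couple M₀=3 kN·m at a=15 m (b=L-a=5):
  θ_3 = (M₀x²/(2L)+C₁)/EI  [x≤a] with C₁=M₀(3b²-L²)/(6L)=-65/8 = (3·5²/(2·20)+(-65/8))/10000 = -1/1600 rad
Superposition: θ = Σ θ_i = -195431/7200000 rad ≈ -0.027143 rad

θ(5) = -195431/7200000 rad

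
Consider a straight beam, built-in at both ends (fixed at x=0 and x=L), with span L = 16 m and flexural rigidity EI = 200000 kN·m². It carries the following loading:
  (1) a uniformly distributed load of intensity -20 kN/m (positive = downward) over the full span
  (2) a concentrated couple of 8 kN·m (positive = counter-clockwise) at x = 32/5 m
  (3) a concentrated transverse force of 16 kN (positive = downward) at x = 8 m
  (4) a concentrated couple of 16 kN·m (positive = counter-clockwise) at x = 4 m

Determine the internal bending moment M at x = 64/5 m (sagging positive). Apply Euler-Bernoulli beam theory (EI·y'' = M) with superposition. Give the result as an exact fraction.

M(64/5) = 4621/375 kN·m

Load 1 — uniform load w=-20 kN/m over full span:
  M_1 = wLx/2 - wL²/12 - wx²/2 = (-20)·16·(64/5)/2 - (-20)·16²/12 - (-20)·(64/5)²/2 = 256/15 kN·m
Load 2 — applied couple M₀=8 kN·m at a=32/5 m (b=L-a=48/5):
  M_2 = R_Ax - M_A - M₀  [x>a] with R_A=18/25, M_A=24/25 = (18/25)·(64/5) - (24/25) - 8 = 32/125 kN·m
Load 3 — point force P=16 kN at a=8 m (b=L-a=8):
  M_3 = Pa²(a+3b)(L-x)/L³ - Pa²b/L²  [x>a] = 16·8²·(8+3·8)·(16-(64/5))/16³ - 16·8²·8/16² = -32/5 kN·m
Load 4 — applied couple M₀=16 kN·m at a=4 m (b=L-a=12):
  M_4 = R_Ax - M_A - M₀  [x>a] with R_A=9/8, M_A=-3 = (9/8)·(64/5) - (-3) - 16 = 7/5 kN·m
Superposition: M = Σ M_i = 4621/375 kN·m ≈ 12.322667 kN·m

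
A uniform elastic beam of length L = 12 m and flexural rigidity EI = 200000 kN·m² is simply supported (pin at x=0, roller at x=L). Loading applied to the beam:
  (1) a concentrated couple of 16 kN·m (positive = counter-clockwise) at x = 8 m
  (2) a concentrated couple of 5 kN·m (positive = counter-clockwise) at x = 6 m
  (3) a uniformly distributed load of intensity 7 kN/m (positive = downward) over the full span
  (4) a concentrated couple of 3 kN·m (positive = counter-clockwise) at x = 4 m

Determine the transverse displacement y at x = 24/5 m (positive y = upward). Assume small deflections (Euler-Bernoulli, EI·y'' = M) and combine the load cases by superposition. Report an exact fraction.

y(24/5) = -291997/31250000 m

Load 1 — applied couple M₀=16 kN·m at a=8 m (b=L-a=4):
  y_1 = (M₀x³/(6L)+C₁x)/EI  [x≤a] with C₁=M₀(3b²-L²)/(6L)=-64/3 = (16·(24/5)³/(6·12)+(-64/3)·(24/5))/200000 = -152/390625 m
Load 2 — applied couple M₀=5 kN·m at a=6 m (b=L-a=6):
  y_2 = (M₀x³/(6L)+C₁x)/EI  [x≤a] with C₁=M₀(3b²-L²)/(6L)=-5/2 = (5·(24/5)³/(6·12)+(-5/2)·(24/5))/200000 = -27/1250000 m
Load 3 — uniform load w=7 kN/m over full span:
  y_3 = -wx(L³-2Lx²+x³)/(24EI) = -7·(24/5)·(12³-2·12·(24/5)²+(24/5)³)/(24·200000) = -17577/1953125 m
Load 4 — applied couple M₀=3 kN·m at a=4 m (b=L-a=8):
  y_4 = (M₀x³/(6L)-M₀(x-a)²/2+C₁x)/EI  [x>a] with C₁=M₀(3b²-L²)/(6L)=2 = (3·(24/5)³/(6·12)-3·((24/5)-4)²/2+2·(24/5))/200000 = 207/3125000 m
Superposition: y = Σ y_i = -291997/31250000 m ≈ -0.009344 m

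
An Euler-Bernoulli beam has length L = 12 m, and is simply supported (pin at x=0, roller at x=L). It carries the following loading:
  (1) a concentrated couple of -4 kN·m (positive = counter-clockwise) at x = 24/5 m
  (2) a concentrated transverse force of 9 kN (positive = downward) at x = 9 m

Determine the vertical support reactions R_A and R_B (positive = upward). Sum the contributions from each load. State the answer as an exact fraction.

R_A = 23/12 kN, R_B = 85/12 kN

Load 1 — applied couple M₀=-4 kN·m at a=24/5 m (b=L-a=36/5):
  R_A = M₀/L = (-4)/12 = -1/3 kN
  R_B = -M₀/L = -(-4)/12 = 1/3 kN
Load 2 — point force P=9 kN at a=9 m (b=L-a=3):
  R_A = Pb/L = 9·3/12 = 9/4 kN
  R_B = Pa/L = 9·9/12 = 27/4 kN
Superposition: R_A = 23/12 kN, R_B = 85/12 kN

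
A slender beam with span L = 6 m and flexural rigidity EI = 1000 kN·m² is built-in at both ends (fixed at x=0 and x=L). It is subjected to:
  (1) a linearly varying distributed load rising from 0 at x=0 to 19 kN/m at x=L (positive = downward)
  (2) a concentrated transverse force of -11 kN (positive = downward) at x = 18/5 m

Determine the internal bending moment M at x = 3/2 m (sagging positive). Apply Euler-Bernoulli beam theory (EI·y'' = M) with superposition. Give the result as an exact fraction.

M(3/2) = 6387/4000 kN·m

Load 1 — triangular load w₀=19 kN/m (0→w₀ over full span):
  M_1 = 3w₀Lx/20 - w₀L²/30 - w₀x³/(6L) = 3·19·6·(3/2)/20 - 19·6²/30 - 19·(3/2)³/(6·6) = 171/160 kN·m
Load 2 — point force P=-11 kN at a=18/5 m (b=L-a=12/5):
  M_2 = Pb²(3a+b)x/L³ - Pab²/L²  [x≤a] = (-11)·(12/5)²·(3·(18/5)+(12/5))·(3/2)/6³ - (-11)·(18/5)·(12/5)²/6² = 66/125 kN·m
Superposition: M = Σ M_i = 6387/4000 kN·m ≈ 1.596750 kN·m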